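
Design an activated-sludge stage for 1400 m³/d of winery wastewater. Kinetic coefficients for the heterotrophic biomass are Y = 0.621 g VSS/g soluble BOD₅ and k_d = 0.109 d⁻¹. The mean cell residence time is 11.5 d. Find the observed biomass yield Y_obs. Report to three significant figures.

Observed yield with endogenous decay: Y_obs = Y / (1 + k_d·θ_c) = 0.621 / (1 + 0.109 × 11.5) = 0.621 / 2.253 = 0.2756 g VSS/g soluble BOD₅.

Y_obs ≈ 0.276 g VSS/g soluble BOD₅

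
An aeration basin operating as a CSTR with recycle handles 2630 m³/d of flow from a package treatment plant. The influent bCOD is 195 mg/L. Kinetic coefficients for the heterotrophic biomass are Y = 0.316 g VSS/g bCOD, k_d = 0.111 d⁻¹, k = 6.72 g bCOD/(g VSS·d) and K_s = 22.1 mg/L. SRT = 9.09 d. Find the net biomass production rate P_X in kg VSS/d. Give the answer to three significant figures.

P_X ≈ 79.6 kg VSS/d

For a completely mixed reactor with recycle the Lawrence–McCarty relation gives S = K_s·(1 + k_d·θ_c) / [θ_c·(Y·k − k_d) − 1] = 22.1 × (1 + 0.111 × 9.09) / [9.09 × (0.316 × 6.72 − 0.111) − 1] = 44.40 / 17.29 = 2.567 mg/L.
Y_obs = Y / (1 + k_d θ_c) = 0.316 / (1 + 0.111 × 9.09) = 0.316 / 2.009 = 0.1573.
Q·(S₀ − S) = 2630 × (195 − 2.57) × 10⁻³ = 506.1 kg/d removed.
So the net sludge growth is P_X = 0.1573 × 506.1 = 79.60 kg VSS/d.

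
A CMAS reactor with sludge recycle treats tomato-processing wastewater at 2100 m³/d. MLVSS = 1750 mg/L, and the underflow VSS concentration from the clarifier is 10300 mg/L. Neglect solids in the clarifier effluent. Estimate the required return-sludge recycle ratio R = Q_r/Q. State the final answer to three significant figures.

Solids balance on the clarifier gives (1+R)X = R·X_r, so R = X/(X_r − X) = 1750 / (10300 − 1750) = 0.2047.

R ≈ 0.205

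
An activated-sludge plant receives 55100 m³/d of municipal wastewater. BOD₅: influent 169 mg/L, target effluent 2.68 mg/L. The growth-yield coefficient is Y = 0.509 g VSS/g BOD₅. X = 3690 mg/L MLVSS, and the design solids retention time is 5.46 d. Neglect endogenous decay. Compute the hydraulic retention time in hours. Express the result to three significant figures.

τ ≈ 3.01 h

V·X = Y·Q·ΔS·θ_c gives V = 0.509 × 55100 × (169 − 2.68) × 5.46 / 3690 = 6902 m³.
τ = V/Q = 6902/55100 = 0.1253 d, or 3.006 h.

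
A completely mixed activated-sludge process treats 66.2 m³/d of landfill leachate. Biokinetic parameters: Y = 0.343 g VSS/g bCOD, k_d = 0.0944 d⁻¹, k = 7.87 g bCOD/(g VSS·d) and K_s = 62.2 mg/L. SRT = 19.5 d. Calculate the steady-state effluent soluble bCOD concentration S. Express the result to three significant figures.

From the Monod/SRT balance for a CMAS, S = K_s·(1+k_d θ_c)/[θ_c·(Y k − k_d) − 1] = 62.2 × (1 + 0.0944 × 19.5) / [19.5 × (0.343 × 7.87 − 0.0944) − 1] = 176.7 / 49.80 = 3.548 mg/L.

S ≈ 3.55 mg/L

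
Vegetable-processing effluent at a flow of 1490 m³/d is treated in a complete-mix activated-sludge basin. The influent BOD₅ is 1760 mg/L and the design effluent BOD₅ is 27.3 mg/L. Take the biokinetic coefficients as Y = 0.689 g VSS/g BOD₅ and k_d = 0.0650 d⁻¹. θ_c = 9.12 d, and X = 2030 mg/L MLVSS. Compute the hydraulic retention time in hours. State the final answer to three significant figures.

τ ≈ 80.8 h

Steady-state biomass mass balance: V·X·(1 + k_d·θ_c) = Y·Q·(S₀ − S)·θ_c, so V = 0.689 × 1490 × (1760 − 27.3) × 9.12 / [2030 × (1 + 0.0650 × 9.12)] = 1.62×10^7 / 3233 = 5017 m³.
HRT = V/Q = 5017 m³ / 1490 m³·d⁻¹ = 3.367 d × 24 = 80.81 h.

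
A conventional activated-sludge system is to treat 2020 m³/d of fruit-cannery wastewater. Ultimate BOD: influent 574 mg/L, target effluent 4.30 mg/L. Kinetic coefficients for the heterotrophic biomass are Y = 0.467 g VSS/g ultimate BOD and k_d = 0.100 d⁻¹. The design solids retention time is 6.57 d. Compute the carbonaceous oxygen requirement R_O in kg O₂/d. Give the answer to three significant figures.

R_O ≈ 690 kg O₂/d

The observed yield is Y_obs = Y/(1 + k_d·θ_c) = 0.467 / (1 + 0.100 × 6.57) = 0.467 / 1.657 = 0.2818 g VSS per g ultimate BOD removed.
Mass of ultimate BOD removed per day: Q(S₀ − S) = 2020 × 569.7 g/m³ = 1151 kg/d.
Net sludge production P_X = 0.2818 × 1151 = 324.3 kg VSS/d.
R_O = Q·ΔS − 1.42 P_X = 1151 − 460.6 = 690.2 kg O₂/d.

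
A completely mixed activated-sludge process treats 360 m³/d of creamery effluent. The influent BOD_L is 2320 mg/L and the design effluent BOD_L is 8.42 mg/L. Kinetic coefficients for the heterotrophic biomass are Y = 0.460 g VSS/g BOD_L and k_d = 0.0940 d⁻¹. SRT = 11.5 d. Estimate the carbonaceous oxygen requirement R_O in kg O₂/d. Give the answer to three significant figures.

Observed yield with endogenous decay: Y_obs = Y / (1 + k_d·θ_c) = 0.460 / (1 + 0.0940 × 11.5) = 0.460 / 2.081 = 0.2210 g VSS/g BOD_L.
Mass of BOD_L removed per day: Q(S₀ − S) = 360 × 2312 g/m³ = 832.2 kg/d.
P_X = Y_obs·Q·(S₀ − S) = 0.2210 × 832.2 = 183.9 kg VSS/d.
R_O = Q·(S₀ − S) − 1.42·P_X = 832.2 − 1.42 × 183.9 = 571.0 kg O₂/d.

R_O ≈ 571 kg O₂/d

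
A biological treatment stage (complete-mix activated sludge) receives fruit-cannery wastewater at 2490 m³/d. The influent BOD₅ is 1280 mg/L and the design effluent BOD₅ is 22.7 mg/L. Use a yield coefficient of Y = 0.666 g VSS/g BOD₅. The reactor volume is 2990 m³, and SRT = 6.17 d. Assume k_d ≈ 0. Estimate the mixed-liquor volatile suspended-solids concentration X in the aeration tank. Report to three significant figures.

X = Y·Q·ΔS·θ_c / V = 0.666 × 2490 × (1280 − 22.7) × 6.17 / 2990 = 4303 mg/L.

X ≈ 4300 mg/L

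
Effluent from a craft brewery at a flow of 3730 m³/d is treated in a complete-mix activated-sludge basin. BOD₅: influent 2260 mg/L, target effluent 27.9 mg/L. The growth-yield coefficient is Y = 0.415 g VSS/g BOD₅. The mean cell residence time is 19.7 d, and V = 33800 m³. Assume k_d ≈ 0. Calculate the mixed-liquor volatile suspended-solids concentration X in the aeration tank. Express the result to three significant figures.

X ≈ 2010 mg/L

From V·X = Y·Q·(S₀ − S)·θ_c (decay neglected): X = 0.415 × 3730 × (2260 − 27.9) × 19.7 / 33800 = 2014 mg/L.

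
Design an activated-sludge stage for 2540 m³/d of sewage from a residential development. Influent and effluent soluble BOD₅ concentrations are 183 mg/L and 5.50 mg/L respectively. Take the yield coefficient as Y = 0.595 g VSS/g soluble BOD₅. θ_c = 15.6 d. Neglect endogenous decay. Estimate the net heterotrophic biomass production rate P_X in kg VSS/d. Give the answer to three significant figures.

Since k_d ≈ 0, Y_obs = Y = 0.595 g VSS/g soluble BOD₅.
Q·(S₀ − S) = 2540 × (183 − 5.50) × 10⁻³ = 450.9 kg/d removed.
P_X = Y_obs · Q(S₀ − S) = 0.5950 × 450.9 = 268.3 kg VSS/d.

P_X ≈ 268 kg VSS/d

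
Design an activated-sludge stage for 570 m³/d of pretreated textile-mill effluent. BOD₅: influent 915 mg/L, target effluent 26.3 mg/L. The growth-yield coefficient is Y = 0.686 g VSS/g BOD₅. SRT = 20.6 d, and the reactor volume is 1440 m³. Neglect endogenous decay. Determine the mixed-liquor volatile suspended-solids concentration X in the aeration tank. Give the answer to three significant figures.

From V·X = Y·Q·(S₀ − S)·θ_c (decay neglected): X = 0.686 × 570 × (915 − 26.3) × 20.6 / 1440 = 4971 mg/L.

X ≈ 4970 mg/L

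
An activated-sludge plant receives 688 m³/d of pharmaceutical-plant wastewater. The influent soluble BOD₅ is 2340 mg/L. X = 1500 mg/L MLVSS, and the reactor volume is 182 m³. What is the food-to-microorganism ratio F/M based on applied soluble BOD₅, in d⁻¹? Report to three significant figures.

F/M = Q·S₀ / (V·X) = 688 × 2340 / (182.0 × 1500) = 5.897 g soluble BOD₅·(g VSS·d)⁻¹.

F/M ≈ 5.90 d⁻¹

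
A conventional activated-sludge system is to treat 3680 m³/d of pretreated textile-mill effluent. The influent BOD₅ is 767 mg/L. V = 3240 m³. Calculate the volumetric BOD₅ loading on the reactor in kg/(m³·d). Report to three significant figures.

L_v = Q S₀ / V = 3680 × 767 × 10⁻³ / 3240 = 0.8712 kg/(m³·d).

L_v ≈ 0.871 kg BOD₅/(m³·d)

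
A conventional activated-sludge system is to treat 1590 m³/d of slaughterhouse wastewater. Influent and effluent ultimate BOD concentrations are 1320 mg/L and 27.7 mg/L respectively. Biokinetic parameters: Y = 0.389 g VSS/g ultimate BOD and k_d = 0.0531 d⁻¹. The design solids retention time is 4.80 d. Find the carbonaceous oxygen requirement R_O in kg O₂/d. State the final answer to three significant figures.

R_O ≈ 1150 kg O₂/d

Y_obs = Y / (1 + k_d θ_c) = 0.389 / (1 + 0.0531 × 4.80) = 0.389 / 1.255 = 0.3100.
Substrate removed = Q·(S₀ − S) = 1590 m³/d × (1320 − 27.7) g/m³ = 2.05×10^6 g/d = 2055 kg/d.
Net sludge production P_X = 0.3100 × 2055 = 637.0 kg VSS/d.
R_O = Q·ΔS − 1.42 P_X = 2055 − 904.5 = 1150 kg O₂/d.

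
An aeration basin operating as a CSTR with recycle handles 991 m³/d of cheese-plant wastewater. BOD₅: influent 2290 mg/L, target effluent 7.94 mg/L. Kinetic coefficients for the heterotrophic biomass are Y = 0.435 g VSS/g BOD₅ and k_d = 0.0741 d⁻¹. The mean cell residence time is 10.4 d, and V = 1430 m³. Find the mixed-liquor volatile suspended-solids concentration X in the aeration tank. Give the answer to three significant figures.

X ≈ 4040 mg/L

X = Y·Q·ΔS·θ_c / [V·(1 + k_d θ_c)] = 0.435 × 991 × (2290 − 7.94) × 10.4 / [1430 × (1 + 0.0741 × 10.4)] = 4041 mg/L.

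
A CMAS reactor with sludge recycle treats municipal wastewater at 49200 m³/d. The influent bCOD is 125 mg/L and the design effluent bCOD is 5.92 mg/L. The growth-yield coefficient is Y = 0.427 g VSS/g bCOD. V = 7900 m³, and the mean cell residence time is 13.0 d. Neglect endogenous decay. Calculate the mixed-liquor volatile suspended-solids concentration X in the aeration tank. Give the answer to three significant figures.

X = Y·Q·ΔS·θ_c / V = 0.427 × 49200 × (125 − 5.92) × 13.0 / 7900 = 4117 mg/L.

X ≈ 4120 mg/L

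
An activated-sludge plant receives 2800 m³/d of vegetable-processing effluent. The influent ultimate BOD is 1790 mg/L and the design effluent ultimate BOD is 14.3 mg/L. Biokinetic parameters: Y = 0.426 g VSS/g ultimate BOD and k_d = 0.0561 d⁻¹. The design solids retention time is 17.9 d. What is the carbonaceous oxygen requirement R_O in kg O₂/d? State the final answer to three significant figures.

Y_obs = Y / (1 + k_d θ_c) = 0.426 / (1 + 0.0561 × 17.9) = 0.426 / 2.004 = 0.2126.
Substrate removed = Q·(S₀ − S) = 2800 m³/d × (1790 − 14.3) g/m³ = 4.97×10^6 g/d = 4972 kg/d.
Net sludge production P_X = 0.2126 × 4972 = 1057 kg VSS/d.
Carbonaceous O₂ demand = substrate oxidised − cell-mass equivalent = 4972 − 1.42 × 1057 = 3471 kg O₂/d.

R_O ≈ 3470 kg O₂/d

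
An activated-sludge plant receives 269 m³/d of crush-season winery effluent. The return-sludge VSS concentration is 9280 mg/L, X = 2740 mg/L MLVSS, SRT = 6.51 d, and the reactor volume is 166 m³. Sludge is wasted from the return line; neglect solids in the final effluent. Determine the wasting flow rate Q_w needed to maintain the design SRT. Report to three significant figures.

Wasting from the return line (neglecting effluent solids): Q_w = V·X / (θ_c·X_r) = 166.0 × 2740 / (6.51 × 9280) = 7.529 m³/d.

Q_w ≈ 7.53 m³/d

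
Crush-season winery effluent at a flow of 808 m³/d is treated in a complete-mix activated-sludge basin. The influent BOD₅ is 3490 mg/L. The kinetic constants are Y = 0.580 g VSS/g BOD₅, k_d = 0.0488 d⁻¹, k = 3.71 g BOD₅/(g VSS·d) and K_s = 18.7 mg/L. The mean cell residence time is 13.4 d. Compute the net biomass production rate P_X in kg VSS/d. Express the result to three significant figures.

Effluent substrate depends only on kinetics and SRT: S = K_s(1 + k_d θ_c) / [θ_c(Yk − k_d) − 1] = 18.7 × (1 + 0.0488 × 13.4) / [13.4 × (0.580 × 3.71 − 0.0488) − 1] = 30.93 / 27.18 = 1.138 mg/L.
The observed yield is Y_obs = Y/(1 + k_d·θ_c) = 0.580 / (1 + 0.0488 × 13.4) = 0.580 / 1.654 = 0.3507 g VSS per g BOD₅ removed.
Substrate removed = Q·(S₀ − S) = 808 m³/d × (3490 − 1.14) g/m³ = 2.82×10^6 g/d = 2819 kg/d.
P_X = Y_obs · Q(S₀ − S) = 0.3507 × 2819 = 988.6 kg VSS/d.

P_X ≈ 989 kg VSS/d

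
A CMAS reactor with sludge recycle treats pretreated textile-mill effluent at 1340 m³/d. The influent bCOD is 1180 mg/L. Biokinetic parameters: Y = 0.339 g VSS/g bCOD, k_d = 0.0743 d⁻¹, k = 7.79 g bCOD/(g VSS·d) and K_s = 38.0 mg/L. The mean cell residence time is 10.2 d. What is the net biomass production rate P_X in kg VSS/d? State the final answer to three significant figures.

P_X ≈ 304 kg VSS/d

Effluent substrate depends only on kinetics and SRT: S = K_s(1 + k_d θ_c) / [θ_c(Yk − k_d) − 1] = 38.0 × (1 + 0.0743 × 10.2) / [10.2 × (0.339 × 7.79 − 0.0743) − 1] = 66.80 / 25.18 = 2.653 mg/L.
Observed yield with endogenous decay: Y_obs = Y / (1 + k_d·θ_c) = 0.339 / (1 + 0.0743 × 10.2) = 0.339 / 1.758 = 0.1928 g VSS/g bCOD.
Mass of bCOD removed per day: Q(S₀ − S) = 1340 × 1177 g/m³ = 1578 kg/d.
So the net sludge growth is P_X = 0.1928 × 1578 = 304.2 kg VSS/d.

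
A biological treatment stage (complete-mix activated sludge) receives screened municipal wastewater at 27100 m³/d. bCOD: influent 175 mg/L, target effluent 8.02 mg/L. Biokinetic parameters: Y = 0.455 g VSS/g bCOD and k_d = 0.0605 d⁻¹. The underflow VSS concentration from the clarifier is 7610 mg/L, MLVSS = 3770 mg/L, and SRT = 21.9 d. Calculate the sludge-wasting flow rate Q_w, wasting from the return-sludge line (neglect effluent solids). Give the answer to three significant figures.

Q_w ≈ 116 m³/d

Steady-state biomass mass balance: V·X·(1 + k_d·θ_c) = Y·Q·(S₀ − S)·θ_c, so V = 0.455 × 27100 × (175 − 8.02) × 21.9 / [3770 × (1 + 0.0605 × 21.9)] = 4.51×10^7 / 8765 = 5144 m³.
Q_w = (V·X)/(θ_c X_r) = 5144 × 3770 / (21.9 × 7610) = 116.4 m³/d.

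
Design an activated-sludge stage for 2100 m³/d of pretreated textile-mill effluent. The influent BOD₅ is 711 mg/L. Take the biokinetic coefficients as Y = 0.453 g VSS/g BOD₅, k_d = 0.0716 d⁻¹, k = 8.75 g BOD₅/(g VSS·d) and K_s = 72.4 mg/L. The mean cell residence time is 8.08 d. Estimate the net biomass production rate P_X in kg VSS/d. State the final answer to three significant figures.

From the Monod/SRT balance for a CMAS, S = K_s·(1+k_d θ_c)/[θ_c·(Y k − k_d) − 1] = 72.4 × (1 + 0.0716 × 8.08) / [8.08 × (0.453 × 8.75 − 0.0716) − 1] = 114.3 / 30.45 = 3.753 mg/L.
Correct the yield for decay: Y_obs = Y/(1 + k_d θ_c) = 0.453 / (1 + 0.0716 × 8.08) = 0.453 / 1.579 = 0.2870.
ΔS = 711 − 3.75 = 707.2 mg/L, so the substrate removal rate is 2100 × 707.2/1000 = 1485 kg BOD₅/d.
Biomass produced: P_X = Y_obs·Q·ΔS = 0.2870 × 1485 ≈ 426.2 kg VSS/d.

P_X ≈ 426 kg VSS/d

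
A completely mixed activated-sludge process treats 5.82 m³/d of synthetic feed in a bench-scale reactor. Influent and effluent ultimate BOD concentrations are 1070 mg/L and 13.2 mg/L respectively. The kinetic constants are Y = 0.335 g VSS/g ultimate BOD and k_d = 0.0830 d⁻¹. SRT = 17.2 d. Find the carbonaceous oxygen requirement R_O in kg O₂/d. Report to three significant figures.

The observed yield is Y_obs = Y/(1 + k_d·θ_c) = 0.335 / (1 + 0.0830 × 17.2) = 0.335 / 2.428 = 0.1380 g VSS per g ultimate BOD removed.
Mass of ultimate BOD removed per day: Q(S₀ − S) = 5.82 × 1057 g/m³ = 6.151 kg/d.
Net sludge production P_X = 0.1380 × 6.151 = 0.8488 kg VSS/d.
R_O = Q·ΔS − 1.42 P_X = 6.151 − 1.205 = 4.945 kg O₂/d.

R_O ≈ 4.95 kg O₂/d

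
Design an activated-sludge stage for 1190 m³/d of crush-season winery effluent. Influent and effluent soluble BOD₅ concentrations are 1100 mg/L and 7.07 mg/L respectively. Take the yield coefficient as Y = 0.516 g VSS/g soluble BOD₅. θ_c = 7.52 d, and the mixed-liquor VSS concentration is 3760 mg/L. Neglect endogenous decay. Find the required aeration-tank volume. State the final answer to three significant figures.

Biomass mass balance (decay neglected): V·X = Y·Q·(S₀ − S)·θ_c, so V = 0.516 × 1190 × (1100 − 7.07) × 7.52 / 3760 = 1342 m³.

V ≈ 1340 m³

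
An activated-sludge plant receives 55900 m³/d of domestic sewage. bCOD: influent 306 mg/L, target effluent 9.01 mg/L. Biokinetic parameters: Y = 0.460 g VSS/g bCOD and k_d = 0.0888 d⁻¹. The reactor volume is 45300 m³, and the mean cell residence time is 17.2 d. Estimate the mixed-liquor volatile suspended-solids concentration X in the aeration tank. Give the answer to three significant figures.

From V·X·(1 + k_d·θ_c) = Y·Q·(S₀ − S)·θ_c: X = 0.460 × 55900 × (306 − 9.01) × 17.2 / [45300 × (1 + 0.0888 × 17.2)] = 1147 mg/L.

X ≈ 1150 mg/L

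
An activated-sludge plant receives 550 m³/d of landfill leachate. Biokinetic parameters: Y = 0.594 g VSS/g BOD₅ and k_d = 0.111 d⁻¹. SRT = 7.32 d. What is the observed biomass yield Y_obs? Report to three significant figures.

Y_obs ≈ 0.328 g VSS/g BOD₅

Observed yield with endogenous decay: Y_obs = Y / (1 + k_d·θ_c) = 0.594 / (1 + 0.111 × 7.32) = 0.594 / 1.813 = 0.3277 g VSS/g BOD₅.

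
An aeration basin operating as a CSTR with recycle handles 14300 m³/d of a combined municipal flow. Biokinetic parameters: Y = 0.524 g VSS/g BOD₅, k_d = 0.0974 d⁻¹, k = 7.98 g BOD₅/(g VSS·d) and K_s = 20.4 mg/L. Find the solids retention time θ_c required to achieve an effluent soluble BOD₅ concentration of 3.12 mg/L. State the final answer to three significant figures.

θ_c ≈ 2.19 d

At the target effluent, Y k S/(K_s+S) = 0.524×7.98×3.12/23.52 = 0.5547 d⁻¹.
Then 1/θ_c = μ − k_d = 0.5547 − 0.0974 = 0.4573 d⁻¹, giving θ_c = 2.187 d.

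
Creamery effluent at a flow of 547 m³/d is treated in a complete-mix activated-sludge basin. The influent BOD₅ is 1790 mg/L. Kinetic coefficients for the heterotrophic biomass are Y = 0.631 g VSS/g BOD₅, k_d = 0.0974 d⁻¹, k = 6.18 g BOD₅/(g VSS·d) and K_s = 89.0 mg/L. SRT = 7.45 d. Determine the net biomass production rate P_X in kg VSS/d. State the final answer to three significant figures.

For a completely mixed reactor with recycle the Lawrence–McCarty relation gives S = K_s·(1 + k_d·θ_c) / [θ_c·(Y·k − k_d) − 1] = 89.0 × (1 + 0.0974 × 7.45) / [7.45 × (0.631 × 6.18 − 0.0974) − 1] = 153.6 / 27.33 = 5.620 mg/L.
The observed yield is Y_obs = Y/(1 + k_d·θ_c) = 0.631 / (1 + 0.0974 × 7.45) = 0.631 / 1.726 = 0.3657 g VSS per g BOD₅ removed.
Substrate removed = Q·(S₀ − S) = 547 m³/d × (1790 − 5.62) g/m³ = 9.76×10^5 g/d = 976.1 kg/d.
P_X = Y_obs · Q(S₀ − S) = 0.3657 × 976.1 = 356.9 kg VSS/d.

P_X ≈ 357 kg VSS/d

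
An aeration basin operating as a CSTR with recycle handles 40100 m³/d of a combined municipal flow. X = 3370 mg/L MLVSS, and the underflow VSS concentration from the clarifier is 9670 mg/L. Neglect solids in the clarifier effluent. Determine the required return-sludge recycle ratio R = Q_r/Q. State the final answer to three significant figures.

Solids balance on the clarifier gives (1+R)X = R·X_r, so R = X/(X_r − X) = 3370 / (9670 − 3370) = 0.5349.

R ≈ 0.535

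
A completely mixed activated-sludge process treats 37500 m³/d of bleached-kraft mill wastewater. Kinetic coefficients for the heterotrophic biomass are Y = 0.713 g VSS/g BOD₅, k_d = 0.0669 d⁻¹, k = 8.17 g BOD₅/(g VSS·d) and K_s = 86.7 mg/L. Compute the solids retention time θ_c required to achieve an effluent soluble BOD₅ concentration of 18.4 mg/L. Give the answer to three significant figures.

From 1/θ_c = Y·k·S/(K_s + S) − k_d: Y·k·S/(K_s+S) = 0.713 × 8.17 × 18.4 / (86.7 + 18.4) = 1.020 d⁻¹.
Then 1/θ_c = μ − k_d = 1.020 − 0.0669 = 0.9529 d⁻¹, giving θ_c = 1.049 d.

θ_c ≈ 1.05 d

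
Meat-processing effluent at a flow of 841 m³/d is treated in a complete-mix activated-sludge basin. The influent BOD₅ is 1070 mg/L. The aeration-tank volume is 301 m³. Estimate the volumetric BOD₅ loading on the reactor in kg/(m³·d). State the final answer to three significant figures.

L_v ≈ 2.99 kg BOD₅/(m³·d)

Applied BOD₅ load per unit volume = Q·S₀/V = (841 × 1070/1000)/301.0 = 2.990 kg BOD₅·m⁻³·d⁻¹.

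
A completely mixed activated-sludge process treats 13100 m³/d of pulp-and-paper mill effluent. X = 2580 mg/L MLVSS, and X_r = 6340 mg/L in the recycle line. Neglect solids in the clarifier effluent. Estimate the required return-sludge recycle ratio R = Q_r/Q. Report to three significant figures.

Solids balance on the clarifier gives (1+R)X = R·X_r, so R = X/(X_r − X) = 2580 / (6340 − 2580) = 0.6862.

R ≈ 0.686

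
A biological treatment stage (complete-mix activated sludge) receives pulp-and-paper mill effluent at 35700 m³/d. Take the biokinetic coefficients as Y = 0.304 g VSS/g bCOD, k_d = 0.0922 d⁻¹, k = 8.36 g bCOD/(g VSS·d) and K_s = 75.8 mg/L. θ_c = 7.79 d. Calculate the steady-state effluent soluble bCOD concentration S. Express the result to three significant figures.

For a completely mixed reactor with recycle the Lawrence–McCarty relation gives S = K_s·(1 + k_d·θ_c) / [θ_c·(Y·k − k_d) − 1] = 75.8 × (1 + 0.0922 × 7.79) / [7.79 × (0.304 × 8.36 − 0.0922) − 1] = 130.2 / 18.08 = 7.204 mg/L.

S ≈ 7.20 mg/L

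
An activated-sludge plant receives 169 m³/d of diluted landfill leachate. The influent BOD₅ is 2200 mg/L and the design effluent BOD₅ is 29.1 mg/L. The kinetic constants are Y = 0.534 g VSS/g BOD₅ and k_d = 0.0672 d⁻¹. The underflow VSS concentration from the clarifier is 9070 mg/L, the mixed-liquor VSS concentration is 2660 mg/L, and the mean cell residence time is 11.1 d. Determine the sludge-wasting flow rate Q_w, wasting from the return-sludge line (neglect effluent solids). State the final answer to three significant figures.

Steady-state biomass mass balance: V·X·(1 + k_d·θ_c) = Y·Q·(S₀ − S)·θ_c, so V = 0.534 × 169 × (2200 − 29.1) × 11.1 / [2660 × (1 + 0.0672 × 11.1)] = 2.17×10^6 / 4644 = 468.3 m³.
Q_w = (V·X)/(θ_c X_r) = 468.3 × 2660 / (11.1 × 9070) = 12.37 m³/d.

Q_w ≈ 12.4 m³/d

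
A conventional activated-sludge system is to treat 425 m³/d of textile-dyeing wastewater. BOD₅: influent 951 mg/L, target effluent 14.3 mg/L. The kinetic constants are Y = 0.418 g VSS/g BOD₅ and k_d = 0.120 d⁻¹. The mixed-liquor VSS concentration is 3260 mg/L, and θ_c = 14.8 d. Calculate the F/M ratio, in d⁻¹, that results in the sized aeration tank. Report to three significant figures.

Rearranging the biomass balance for a CMAS with decay, V = Y·Q·ΔS·θ_c / [X·(1+k_d θ_c)] = 0.418 × 425 × (951 − 14.3) × 14.8 / [3260 × (1 + 0.120 × 14.8)] = 2.46×10^6 / 9050 = 272.1 m³.
F/M = applied load / biomass = Q·S₀/(V·X) = 425 × 951 / (272.1 × 3260) = 0.4556 d⁻¹.

F/M ≈ 0.456 d⁻¹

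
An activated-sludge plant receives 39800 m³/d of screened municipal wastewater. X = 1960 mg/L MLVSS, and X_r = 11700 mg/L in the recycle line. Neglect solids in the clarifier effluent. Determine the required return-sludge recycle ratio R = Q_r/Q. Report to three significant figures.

R ≈ 0.201

Mass balance around the secondary clarifier (neglecting effluent solids): R = X / (X_r − X) = 1960 / (11700 − 1960) = 0.2012.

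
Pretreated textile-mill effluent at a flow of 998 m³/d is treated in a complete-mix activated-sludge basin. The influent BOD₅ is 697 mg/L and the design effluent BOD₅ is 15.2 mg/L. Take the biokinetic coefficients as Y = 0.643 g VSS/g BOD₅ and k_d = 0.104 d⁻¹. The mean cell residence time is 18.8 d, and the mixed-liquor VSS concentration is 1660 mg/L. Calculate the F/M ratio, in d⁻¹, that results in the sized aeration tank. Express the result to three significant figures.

F/M ≈ 0.250 d⁻¹

From the SRT design equation V = Y Q (S₀−S) θ_c / [X (1 + k_d θ_c)] = 0.643 × 998 × (697 − 15.2) × 18.8 / [1660 × (1 + 0.104 × 18.8)] = 8.23×10^6 / 4906 = 1677 m³.
F/M = Q·S₀ / (V·X) = 998 × 697 / (1677 × 1660) = 0.2499 g BOD₅·(g VSS·d)⁻¹.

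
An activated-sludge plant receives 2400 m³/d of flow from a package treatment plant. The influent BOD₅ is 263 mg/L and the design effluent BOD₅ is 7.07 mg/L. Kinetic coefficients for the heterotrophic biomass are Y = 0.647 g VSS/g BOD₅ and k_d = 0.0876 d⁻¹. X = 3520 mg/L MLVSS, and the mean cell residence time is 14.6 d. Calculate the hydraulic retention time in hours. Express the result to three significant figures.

τ ≈ 7.23 h

Steady-state biomass mass balance: V·X·(1 + k_d·θ_c) = Y·Q·(S₀ − S)·θ_c, so V = 0.647 × 2400 × (263 − 7.07) × 14.6 / [3520 × (1 + 0.0876 × 14.6)] = 5.8×10^6 / 8022 = 723.3 m³.
Hydraulic retention time τ = V/Q = 723.3 / 2400 = 0.3014 d = 7.233 h.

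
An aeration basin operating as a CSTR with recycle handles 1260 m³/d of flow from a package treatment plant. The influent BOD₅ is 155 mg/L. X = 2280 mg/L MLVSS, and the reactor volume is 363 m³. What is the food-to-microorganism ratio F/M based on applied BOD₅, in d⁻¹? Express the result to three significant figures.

F/M ≈ 0.236 d⁻¹

F/M = Q·S₀ / (V·X) = 1260 × 155 / (363.0 × 2280) = 0.2360 g BOD₅·(g VSS·d)⁻¹.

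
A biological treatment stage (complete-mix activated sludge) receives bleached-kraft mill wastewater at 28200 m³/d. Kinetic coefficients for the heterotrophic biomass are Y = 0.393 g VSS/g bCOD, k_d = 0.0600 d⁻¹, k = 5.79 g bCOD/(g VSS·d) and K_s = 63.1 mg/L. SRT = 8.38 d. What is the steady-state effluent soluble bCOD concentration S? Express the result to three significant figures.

S ≈ 5.40 mg/L

For a completely mixed reactor with recycle the Lawrence–McCarty relation gives S = K_s·(1 + k_d·θ_c) / [θ_c·(Y·k − k_d) − 1] = 63.1 × (1 + 0.0600 × 8.38) / [8.38 × (0.393 × 5.79 − 0.0600) − 1] = 94.83 / 17.57 = 5.398 mg/L.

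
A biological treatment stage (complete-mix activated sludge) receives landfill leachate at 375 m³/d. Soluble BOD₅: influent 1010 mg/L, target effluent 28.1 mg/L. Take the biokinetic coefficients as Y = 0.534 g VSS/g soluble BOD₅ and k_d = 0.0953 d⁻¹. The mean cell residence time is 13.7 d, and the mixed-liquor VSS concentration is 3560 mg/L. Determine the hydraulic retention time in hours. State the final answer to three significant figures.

Rearranging the biomass balance for a CMAS with decay, V = Y·Q·ΔS·θ_c / [X·(1+k_d θ_c)] = 0.534 × 375 × (1010 − 28.1) × 13.7 / [3560 × (1 + 0.0953 × 13.7)] = 2.69×10^6 / 8208 = 328.2 m³.
HRT = V/Q = 328.2 m³ / 375 m³·d⁻¹ = 0.8752 d × 24 = 21.00 h.

τ ≈ 21.0 h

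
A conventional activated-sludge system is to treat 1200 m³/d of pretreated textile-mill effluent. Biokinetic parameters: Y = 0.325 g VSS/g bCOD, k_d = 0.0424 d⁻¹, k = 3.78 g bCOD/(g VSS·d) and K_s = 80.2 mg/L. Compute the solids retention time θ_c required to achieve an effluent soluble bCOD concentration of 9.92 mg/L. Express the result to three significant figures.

Specific growth rate at S = 9.92 mg/L: μ = YkS/(K_s+S) = 0.325·3.78·9.92/(80.2+9.92) = 0.1352 d⁻¹.
1/θ_c = 0.1352 − 0.0424 = 0.09283 d⁻¹, so θ_c = 10.77 d.

θ_c ≈ 10.8 d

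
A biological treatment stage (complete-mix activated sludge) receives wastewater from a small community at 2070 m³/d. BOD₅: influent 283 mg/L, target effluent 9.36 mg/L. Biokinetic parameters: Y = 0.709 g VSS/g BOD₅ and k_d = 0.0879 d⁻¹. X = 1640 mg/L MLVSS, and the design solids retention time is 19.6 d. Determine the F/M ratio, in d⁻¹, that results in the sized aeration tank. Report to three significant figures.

F/M ≈ 0.203 d⁻¹

Steady-state biomass mass balance: V·X·(1 + k_d·θ_c) = Y·Q·(S₀ − S)·θ_c, so V = 0.709 × 2070 × (283 − 9.36) × 19.6 / [1640 × (1 + 0.0879 × 19.6)] = 7.87×10^6 / 4465 = 1763 m³.
F/M = Q·S₀ / (V·X) = 2070 × 283 / (1763 × 1640) = 0.2026 g BOD₅·(g VSS·d)⁻¹.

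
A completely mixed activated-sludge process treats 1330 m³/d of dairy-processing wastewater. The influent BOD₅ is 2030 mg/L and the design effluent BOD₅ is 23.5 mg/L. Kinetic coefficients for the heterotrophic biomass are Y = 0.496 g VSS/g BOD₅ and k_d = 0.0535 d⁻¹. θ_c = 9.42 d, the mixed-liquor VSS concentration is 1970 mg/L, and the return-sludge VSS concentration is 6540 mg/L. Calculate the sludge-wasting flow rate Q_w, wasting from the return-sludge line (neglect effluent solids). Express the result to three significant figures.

Q_w ≈ 135 m³/d

From the SRT design equation V = Y Q (S₀−S) θ_c / [X (1 + k_d θ_c)] = 0.496 × 1330 × (2030 − 23.5) × 9.42 / [1970 × (1 + 0.0535 × 9.42)] = 1.25×10^7 / 2963 = 4208 m³.
Q_w = (V·X)/(θ_c X_r) = 4208 × 1970 / (9.42 × 6540) = 134.6 m³/d.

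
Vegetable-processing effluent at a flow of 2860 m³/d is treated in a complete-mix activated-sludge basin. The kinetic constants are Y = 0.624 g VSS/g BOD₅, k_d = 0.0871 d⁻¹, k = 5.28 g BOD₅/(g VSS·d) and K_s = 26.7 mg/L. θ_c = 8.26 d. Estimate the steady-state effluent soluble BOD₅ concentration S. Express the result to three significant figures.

From the Monod/SRT balance for a CMAS, S = K_s·(1+k_d θ_c)/[θ_c·(Y k − k_d) − 1] = 26.7 × (1 + 0.0871 × 8.26) / [8.26 × (0.624 × 5.28 − 0.0871) − 1] = 45.91 / 25.49 = 1.801 mg/L.

S ≈ 1.80 mg/L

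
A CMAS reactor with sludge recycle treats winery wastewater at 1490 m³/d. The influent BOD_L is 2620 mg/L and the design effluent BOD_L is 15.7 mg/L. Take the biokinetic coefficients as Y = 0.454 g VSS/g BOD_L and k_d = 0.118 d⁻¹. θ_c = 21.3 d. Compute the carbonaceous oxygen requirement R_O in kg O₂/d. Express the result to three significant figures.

Correct the yield for decay: Y_obs = Y/(1 + k_d θ_c) = 0.454 / (1 + 0.118 × 21.3) = 0.454 / 3.513 = 0.1292.
Substrate removed = Q·(S₀ − S) = 1490 m³/d × (2620 − 15.7) g/m³ = 3.88×10^6 g/d = 3880 kg/d.
P_X = Y_obs·Q·(S₀ − S) = 0.1292 × 3880 = 501.4 kg VSS/d.
Carbonaceous O₂ demand = substrate oxidised − cell-mass equivalent = 3880 − 1.42 × 501.4 = 3168 kg O₂/d.

R_O ≈ 3170 kg O₂/d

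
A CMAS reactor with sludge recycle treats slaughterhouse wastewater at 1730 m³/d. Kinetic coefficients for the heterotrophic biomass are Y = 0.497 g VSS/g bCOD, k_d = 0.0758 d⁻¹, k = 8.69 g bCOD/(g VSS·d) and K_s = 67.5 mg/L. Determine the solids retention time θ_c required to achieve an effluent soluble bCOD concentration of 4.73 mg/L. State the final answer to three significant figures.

Specific growth rate at S = 4.73 mg/L: μ = YkS/(K_s+S) = 0.497·8.69·4.73/(67.5+4.73) = 0.2828 d⁻¹.
1/θ_c = 0.2828 − 0.0758 = 0.2070 d⁻¹, so θ_c = 4.830 d.

θ_c ≈ 4.83 d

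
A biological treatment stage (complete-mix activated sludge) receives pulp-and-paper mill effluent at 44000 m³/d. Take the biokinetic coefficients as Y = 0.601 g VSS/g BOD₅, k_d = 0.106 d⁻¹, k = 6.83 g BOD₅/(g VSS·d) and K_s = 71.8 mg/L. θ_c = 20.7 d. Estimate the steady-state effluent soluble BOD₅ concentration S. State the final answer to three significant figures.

From the Monod/SRT balance for a CMAS, S = K_s·(1+k_d θ_c)/[θ_c·(Y k − k_d) − 1] = 71.8 × (1 + 0.106 × 20.7) / [20.7 × (0.601 × 6.83 − 0.106) − 1] = 229.3 / 81.78 = 2.805 mg/L.

S ≈ 2.80 mg/L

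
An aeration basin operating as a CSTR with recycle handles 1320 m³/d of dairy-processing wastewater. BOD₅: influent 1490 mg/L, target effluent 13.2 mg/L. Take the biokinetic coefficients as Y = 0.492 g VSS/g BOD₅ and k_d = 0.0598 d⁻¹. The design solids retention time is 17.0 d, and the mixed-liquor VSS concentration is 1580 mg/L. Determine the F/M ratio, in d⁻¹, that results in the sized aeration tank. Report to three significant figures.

Rearranging the biomass balance for a CMAS with decay, V = Y·Q·ΔS·θ_c / [X·(1+k_d θ_c)] = 0.492 × 1320 × (1490 − 13.2) × 17.0 / [1580 × (1 + 0.0598 × 17.0)] = 1.63×10^7 / 3186 = 5117 m³.
F/M = Q·S₀ / (V·X) = 1320 × 1490 / (5117 × 1580) = 0.2433 g BOD₅·(g VSS·d)⁻¹.

F/M ≈ 0.243 d⁻¹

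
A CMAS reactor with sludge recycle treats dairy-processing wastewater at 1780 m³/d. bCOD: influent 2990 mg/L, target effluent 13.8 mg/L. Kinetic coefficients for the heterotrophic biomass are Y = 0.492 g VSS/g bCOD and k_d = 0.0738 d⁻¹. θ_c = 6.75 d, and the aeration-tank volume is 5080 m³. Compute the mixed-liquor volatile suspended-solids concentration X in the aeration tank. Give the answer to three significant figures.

X ≈ 2310 mg/L

Solving the biomass balance for X: X = Y Q (S₀−S) θ_c / [V (1+k_d θ_c)] = 0.492 × 1780 × (2990 − 13.8) × 6.75 / [5080 × (1 + 0.0738 × 6.75)] = 2312 mg/L.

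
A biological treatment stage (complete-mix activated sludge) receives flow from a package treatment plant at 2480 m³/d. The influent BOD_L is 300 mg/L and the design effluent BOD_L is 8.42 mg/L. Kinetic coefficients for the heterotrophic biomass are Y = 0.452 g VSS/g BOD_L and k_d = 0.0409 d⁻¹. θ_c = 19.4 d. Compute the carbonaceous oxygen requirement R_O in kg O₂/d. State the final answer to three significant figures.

Y_obs = Y / (1 + k_d θ_c) = 0.452 / (1 + 0.0409 × 19.4) = 0.452 / 1.793 = 0.2520.
Substrate removed = Q·(S₀ − S) = 2480 m³/d × (300 − 8.42) g/m³ = 7.23×10^5 g/d = 723.1 kg/d.
Net sludge production P_X = 0.2520 × 723.1 = 182.2 kg VSS/d.
R_O = Q·(S₀ − S) − 1.42·P_X = 723.1 − 1.42 × 182.2 = 464.3 kg O₂/d.

R_O ≈ 464 kg O₂/d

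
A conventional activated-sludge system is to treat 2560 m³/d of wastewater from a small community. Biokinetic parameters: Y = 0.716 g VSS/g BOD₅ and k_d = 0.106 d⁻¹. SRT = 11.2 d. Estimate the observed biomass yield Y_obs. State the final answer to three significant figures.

Y_obs ≈ 0.327 g VSS/g BOD₅

Correct the yield for decay: Y_obs = Y/(1 + k_d θ_c) = 0.716 / (1 + 0.106 × 11.2) = 0.716 / 2.187 = 0.3274.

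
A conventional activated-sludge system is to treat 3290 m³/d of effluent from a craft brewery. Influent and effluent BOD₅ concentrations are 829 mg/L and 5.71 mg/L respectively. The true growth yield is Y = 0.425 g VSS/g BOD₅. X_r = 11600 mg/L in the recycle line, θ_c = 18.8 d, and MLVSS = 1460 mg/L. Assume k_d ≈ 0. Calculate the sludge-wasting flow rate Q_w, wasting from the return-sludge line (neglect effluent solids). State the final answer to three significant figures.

Q_w ≈ 99.2 m³/d

Biomass mass balance (decay neglected): V·X = Y·Q·(S₀ − S)·θ_c, so V = 0.425 × 3290 × (829 − 5.71) × 18.8 / 1460 = 14823 m³.
Q_w = (V·X)/(θ_c X_r) = 14823 × 1460 / (18.8 × 11600) = 99.24 m³/d.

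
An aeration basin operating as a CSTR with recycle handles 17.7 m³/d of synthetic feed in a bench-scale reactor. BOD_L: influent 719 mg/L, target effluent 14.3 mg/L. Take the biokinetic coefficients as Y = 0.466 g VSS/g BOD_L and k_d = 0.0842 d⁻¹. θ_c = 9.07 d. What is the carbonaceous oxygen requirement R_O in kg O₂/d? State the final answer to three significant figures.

Observed yield with endogenous decay: Y_obs = Y / (1 + k_d·θ_c) = 0.466 / (1 + 0.0842 × 9.07) = 0.466 / 1.764 = 0.2642 g VSS/g BOD_L.
ΔS = 719 − 14.3 = 704.7 mg/L, so the substrate removal rate is 17.7 × 704.7/1000 = 12.47 kg BOD_L/d.
Net sludge production P_X = 0.2642 × 12.47 = 3.296 kg VSS/d.
R_O = Q·(S₀ − S) − 1.42·P_X = 12.47 − 1.42 × 3.296 = 7.793 kg O₂/d.

R_O ≈ 7.79 kg O₂/d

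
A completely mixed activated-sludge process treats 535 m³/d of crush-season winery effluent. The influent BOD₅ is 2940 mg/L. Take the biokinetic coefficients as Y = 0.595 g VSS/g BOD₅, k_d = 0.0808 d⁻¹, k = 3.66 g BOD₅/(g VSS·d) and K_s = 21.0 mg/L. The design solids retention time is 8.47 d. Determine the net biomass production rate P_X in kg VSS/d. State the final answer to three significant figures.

P_X ≈ 555 kg VSS/d

For a completely mixed reactor with recycle the Lawrence–McCarty relation gives S = K_s·(1 + k_d·θ_c) / [θ_c·(Y·k − k_d) − 1] = 21.0 × (1 + 0.0808 × 8.47) / [8.47 × (0.595 × 3.66 − 0.0808) − 1] = 35.37 / 16.76 = 2.110 mg/L.
The observed yield is Y_obs = Y/(1 + k_d·θ_c) = 0.595 / (1 + 0.0808 × 8.47) = 0.595 / 1.684 = 0.3532 g VSS per g BOD₅ removed.
ΔS = 2940 − 2.11 = 2938 mg/L, so the substrate removal rate is 535 × 2938/1000 = 1572 kg BOD₅/d.
P_X = Y_obs · Q(S₀ − S) = 0.3532 × 1572 = 555.2 kg VSS/d.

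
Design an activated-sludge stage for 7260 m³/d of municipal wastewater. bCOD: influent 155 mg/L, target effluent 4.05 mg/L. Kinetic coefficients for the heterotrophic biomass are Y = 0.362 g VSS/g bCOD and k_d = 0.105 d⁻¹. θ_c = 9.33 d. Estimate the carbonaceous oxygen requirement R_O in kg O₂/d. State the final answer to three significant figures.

R_O ≈ 811 kg O₂/d

Correct the yield for decay: Y_obs = Y/(1 + k_d θ_c) = 0.362 / (1 + 0.105 × 9.33) = 0.362 / 1.980 = 0.1829.
Mass of bCOD removed per day: Q(S₀ − S) = 7260 × 150.9 g/m³ = 1096 kg/d.
Biomass synthesised: P_X = Y_obs × 1096 = 200.4 kg VSS/d.
Carbonaceous O₂ demand = substrate oxidised − cell-mass equivalent = 1096 − 1.42 × 200.4 = 811.3 kg O₂/d.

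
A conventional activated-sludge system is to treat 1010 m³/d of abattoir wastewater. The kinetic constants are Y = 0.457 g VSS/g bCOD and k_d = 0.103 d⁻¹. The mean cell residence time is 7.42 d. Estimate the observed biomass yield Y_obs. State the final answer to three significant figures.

Y_obs = Y / (1 + k_d θ_c) = 0.457 / (1 + 0.103 × 7.42) = 0.457 / 1.764 = 0.2590.

Y_obs ≈ 0.259 g VSS/g bCOD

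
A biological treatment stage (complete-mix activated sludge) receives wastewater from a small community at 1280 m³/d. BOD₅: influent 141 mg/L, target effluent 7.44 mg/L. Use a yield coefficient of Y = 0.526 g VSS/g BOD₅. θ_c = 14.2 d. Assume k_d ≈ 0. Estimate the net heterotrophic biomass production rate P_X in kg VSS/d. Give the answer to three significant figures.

P_X ≈ 89.9 kg VSS/d

Since k_d ≈ 0, Y_obs = Y = 0.526 g VSS/g BOD₅.
Substrate removed = Q·(S₀ − S) = 1280 m³/d × (141 − 7.44) g/m³ = 1.71×10^5 g/d = 171.0 kg/d.
P_X = Y_obs · Q(S₀ − S) = 0.5260 × 171.0 = 89.92 kg VSS/d.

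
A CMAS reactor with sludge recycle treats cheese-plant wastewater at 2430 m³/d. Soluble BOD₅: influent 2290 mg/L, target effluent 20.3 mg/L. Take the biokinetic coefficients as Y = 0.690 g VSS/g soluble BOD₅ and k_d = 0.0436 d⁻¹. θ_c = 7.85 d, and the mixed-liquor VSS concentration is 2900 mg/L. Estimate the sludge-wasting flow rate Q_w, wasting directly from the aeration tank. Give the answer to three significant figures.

Rearranging the biomass balance for a CMAS with decay, V = Y·Q·ΔS·θ_c / [X·(1+k_d θ_c)] = 0.690 × 2430 × (2290 − 20.3) × 7.85 / [2900 × (1 + 0.0436 × 7.85)] = 2.99×10^7 / 3893 = 7675 m³.
Wasting from the aeration tank: Q_w = V / θ_c = 7675 / 7.85 = 977.7 m³/d.

Q_w ≈ 978 m³/d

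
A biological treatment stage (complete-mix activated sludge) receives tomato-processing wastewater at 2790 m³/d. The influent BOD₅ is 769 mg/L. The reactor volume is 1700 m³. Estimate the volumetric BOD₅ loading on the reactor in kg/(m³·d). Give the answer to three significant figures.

L_v = Q S₀ / V = 2790 × 769 × 10⁻³ / 1700 = 1.262 kg/(m³·d).

L_v ≈ 1.26 kg BOD₅/(m³·d)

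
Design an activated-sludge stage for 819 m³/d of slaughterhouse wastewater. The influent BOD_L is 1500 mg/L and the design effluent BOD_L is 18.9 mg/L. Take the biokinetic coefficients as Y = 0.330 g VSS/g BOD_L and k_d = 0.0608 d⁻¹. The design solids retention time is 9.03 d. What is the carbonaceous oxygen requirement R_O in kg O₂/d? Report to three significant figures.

R_O ≈ 846 kg O₂/d

Y_obs = Y / (1 + k_d θ_c) = 0.330 / (1 + 0.0608 × 9.03) = 0.330 / 1.549 = 0.2130.
ΔS = 1500 − 18.9 = 1481 mg/L, so the substrate removal rate is 819 × 1481/1000 = 1213 kg BOD_L/d.
Net sludge production P_X = 0.2130 × 1213 = 258.4 kg VSS/d.
R_O = Q·ΔS − 1.42 P_X = 1213 − 367.0 = 846.1 kg O₂/d.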